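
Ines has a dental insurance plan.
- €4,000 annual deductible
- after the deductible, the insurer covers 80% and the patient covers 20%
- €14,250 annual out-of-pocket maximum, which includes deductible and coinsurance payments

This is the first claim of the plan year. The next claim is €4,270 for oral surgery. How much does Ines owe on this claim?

Deductible not yet touched, so the first €4,000 of the bill goes to the deductible.
After the €4,000 deductible portion, €4,270 − €4,000 = €270 is subject to coinsurance.
Patient's 20% share of €270 is €54.
So the patient owes €4,000 + €54 = €4,054 before any cap.
Year-to-date out-of-pocket becomes €0 + €4,054 = €4,054, still under the €14,250 maximum, so no cap applies.

€4,054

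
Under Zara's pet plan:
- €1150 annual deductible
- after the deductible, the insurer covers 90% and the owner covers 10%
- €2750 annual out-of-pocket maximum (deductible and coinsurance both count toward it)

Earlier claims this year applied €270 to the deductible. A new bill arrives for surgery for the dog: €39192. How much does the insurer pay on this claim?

Deductible still to meet: €1150 − €270 = €880.
That leaves €39192 − €880 = €38312 for coinsurance.
10% of €38312 = €3831.20 falls to the owner.
Owner responsibility before any cap: €880 + €3831.20 = €4711.20.
Adding €4711.20 to the €270 already spent would give €4981.20, which exceeds the €2750 cap; the owner pays just €2750 − €270 = €2480.
The plan picks up €39192 − €2480 = €36712.

€36712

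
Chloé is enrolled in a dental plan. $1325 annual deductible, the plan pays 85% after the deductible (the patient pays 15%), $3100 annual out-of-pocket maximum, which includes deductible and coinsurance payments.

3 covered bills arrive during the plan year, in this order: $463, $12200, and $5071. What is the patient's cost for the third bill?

Claim 1 — $463: all of it applies to the deductible. Cost to patient: $463. OOP to date $463.
Claim 2 — $12200: $862 finishes the deductible; $11338 goes to coinsurance; patient's 15% is $1700.70. Patient pays $2562.70; OOP now $3025.70.
Claim 3 — $5071: deductible met; 15% of $5071 = $760.65. OOP would hit $3786.35 > $3100, so the cap limits the patient to $3100 − $3025.70 = $74.30.

$74.30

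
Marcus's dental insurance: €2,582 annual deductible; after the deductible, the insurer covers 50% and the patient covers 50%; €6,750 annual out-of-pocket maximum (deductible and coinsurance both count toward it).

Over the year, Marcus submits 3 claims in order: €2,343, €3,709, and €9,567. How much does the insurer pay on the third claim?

Bill 1, €2,343: entire amount goes to the deductible. Cost to patient: €2,343. OOP to date €2,343. Plan pays €2,343 − €2,343 = €0.
Bill 2, €3,709: €239 finishes the deductible; €3,470 goes to coinsurance; 50% of €3,470 = €1,735. Cost to patient: €1,974. OOP to date €4,317. Plan pays €3,709 − €1,974 = €1,735.
Bill 3, €9,567: deductible met; 50% of €9,567 = €4,783.50. OOP would hit €9,100.50 > €6,750, so the cap limits the patient to €6,750 − €4,317 = €2,433. Plan pays €9,567 − €2,433 = €7,134.

€7,134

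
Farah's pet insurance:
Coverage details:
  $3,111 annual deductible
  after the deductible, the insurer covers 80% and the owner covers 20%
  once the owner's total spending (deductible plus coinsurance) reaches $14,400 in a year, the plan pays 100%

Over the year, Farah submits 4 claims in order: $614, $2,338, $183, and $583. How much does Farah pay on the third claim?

$163.80

#1 ($614): all of it applies to the deductible. Owner owes $614 (running OOP $614).
#2 ($2,338): all of it applies to the deductible. Owner pays $2,338; OOP now $2,952.
#3 ($183): deductible takes $159, $24 remains; coinsurance $24 × 20% = $4.80. Owner pays $163.80; OOP now $3,115.80.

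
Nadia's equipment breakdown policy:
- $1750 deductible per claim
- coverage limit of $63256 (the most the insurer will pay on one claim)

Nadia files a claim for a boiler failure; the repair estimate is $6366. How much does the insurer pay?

After the deductible, $6366 − $1750 = $4616 remains.
$4616 is within the $63256 limit, so the insurer pays $4616.

$4616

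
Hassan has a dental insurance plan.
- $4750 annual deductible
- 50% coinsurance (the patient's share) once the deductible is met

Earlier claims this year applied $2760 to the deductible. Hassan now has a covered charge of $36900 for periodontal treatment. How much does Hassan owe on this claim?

$19445

$2760 of the $4750 deductible is already met, leaving $1990.
After the $1990 deductible portion, $36900 − $1990 = $34910 is subject to coinsurance.
Coinsurance: $34910 × 50% = $17455.
So the patient owes $1990 + $17455 = $19445.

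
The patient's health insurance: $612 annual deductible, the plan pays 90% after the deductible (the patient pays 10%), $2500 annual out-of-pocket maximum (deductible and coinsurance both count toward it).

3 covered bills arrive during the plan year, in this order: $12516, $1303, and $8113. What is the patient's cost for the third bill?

$567.30

#1 ($12516): deductible takes $612, $11904 remains; 10% of $11904 = $1190.40. Patient owes $1802.40 (running OOP $1802.40).
#2 ($1303): deductible already satisfied, so patient's share is 10% × $1303 = $130.30. Cost to patient: $130.30. OOP to date $1932.70.
#3 ($8113): deductible met; 10% of $8113 = $811.30. That would push OOP to $2744, over the $2500 cap, so patient pays $2500 − $1932.70 = $567.30.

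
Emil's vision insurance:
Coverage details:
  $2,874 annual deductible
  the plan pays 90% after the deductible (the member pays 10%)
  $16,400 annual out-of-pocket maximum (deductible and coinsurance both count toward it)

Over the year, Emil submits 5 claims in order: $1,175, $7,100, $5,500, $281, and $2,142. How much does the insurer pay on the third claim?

#1 ($1,175): fully absorbed by the deductible. Member owes $1,175 (running OOP $1,175). Plan pays $1,175 − $1,175 = $0.
#2 ($7,100): $1,699 finishes the deductible; $5,401 goes to coinsurance; coinsurance $5,401 × 10% = $540.10. Member pays $2,239.10; OOP now $3,414.10. Plan pays $7,100 − $2,239.10 = $4,860.90.
#3 ($5,500): deductible met; 10% of $5,500 = $550. Member pays $550; OOP now $3,964.10. Insurer: $5,500 − $550 = $4,950.

$4,950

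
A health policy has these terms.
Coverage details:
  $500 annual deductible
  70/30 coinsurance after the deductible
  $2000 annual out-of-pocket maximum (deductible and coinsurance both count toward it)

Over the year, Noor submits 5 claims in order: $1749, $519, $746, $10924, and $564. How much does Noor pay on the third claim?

Bill 1, $1749: deductible takes $500, $1249 remains; 30% of $1249 = $374.70. Patient pays $874.70; OOP now $874.70.
Bill 2, $519: deductible met; 30% of $519 = $155.70. Cost to patient: $155.70. OOP to date $1030.40.
Bill 3, $746: deductible met; 30% of $746 = $223.80. Cost to patient: $223.80. OOP to date $1254.20.

$223.80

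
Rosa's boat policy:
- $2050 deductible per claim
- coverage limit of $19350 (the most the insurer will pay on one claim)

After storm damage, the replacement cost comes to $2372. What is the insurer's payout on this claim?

$322

Less the $2050 deductible: $2372 − $2050 = $322.
That's under the $19350 cap, so the insurer reimburses the full $322.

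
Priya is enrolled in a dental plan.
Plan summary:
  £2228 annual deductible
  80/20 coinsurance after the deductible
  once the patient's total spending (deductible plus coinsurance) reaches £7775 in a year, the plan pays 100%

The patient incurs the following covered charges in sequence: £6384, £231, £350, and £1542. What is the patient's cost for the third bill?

£70

Claim 1 (£6384): £2228 finishes the deductible; £4156 goes to coinsurance; coinsurance £4156 × 20% = £831.20. Cost to patient: £3059.20. OOP to date £3059.20.
Claim 2 (£231): deductible already satisfied, so patient's share is 20% × £231 = £46.20. Patient pays £46.20; OOP now £3105.40.
Claim 3 (£350): 20% coinsurance on £350 = £70. Patient pays £70; OOP now £3175.40.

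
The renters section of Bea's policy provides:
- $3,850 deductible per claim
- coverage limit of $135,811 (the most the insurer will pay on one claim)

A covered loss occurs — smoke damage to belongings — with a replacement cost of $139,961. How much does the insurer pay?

After the deductible, $139,961 − $3,850 = $136,111 remains.
The $135,811 per-incident cap binds; insurer pays $135,811.

$135,811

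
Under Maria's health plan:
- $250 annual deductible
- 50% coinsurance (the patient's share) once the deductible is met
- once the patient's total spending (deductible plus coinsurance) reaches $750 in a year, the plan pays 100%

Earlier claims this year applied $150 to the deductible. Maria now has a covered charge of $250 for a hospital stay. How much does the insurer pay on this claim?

$150 of the $250 deductible is already met, leaving $100.
After the $100 deductible portion, $250 − $100 = $150 is subject to coinsurance.
50% of $150 = $75 falls to the patient.
So the patient owes $100 + $75 = $175 before any cap.
Year-to-date out-of-pocket becomes $150 + $175 = $325, still under the $750 maximum, so no cap applies.
The insurer covers the remainder: $250 − $175 = $75.

$75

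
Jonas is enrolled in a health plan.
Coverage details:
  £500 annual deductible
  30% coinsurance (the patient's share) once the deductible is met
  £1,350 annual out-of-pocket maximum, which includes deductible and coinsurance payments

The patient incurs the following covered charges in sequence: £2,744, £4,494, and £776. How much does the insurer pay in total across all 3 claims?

Claim 1 (£2,744): £500 to deductible, leaving £2,244; coinsurance £2,244 × 30% = £673.20. Patient pays £1,173.20; OOP now £1,173.20. Plan pays £2,744 − £1,173.20 = £1,570.80.
Claim 2 (£4,494): deductible already satisfied, so patient's share is 30% × £4,494 = £1,348.20. OOP would hit £2,521.40 > £1,350, so the cap limits the patient to £1,350 − £1,173.20 = £176.80. Insurer: £4,494 − £176.80 = £4,317.20.
Claim 3 (£776): 30% coinsurance on £776 = £232.80. That would push OOP to £1,582.80, over the £1,350 cap, so patient pays £1,350 − £1,350 = £0. Insurer: £776 − £0 = £776.
Insurer total = bills − patient's total = £8,014 − £1,350 = £6,664.

£6,664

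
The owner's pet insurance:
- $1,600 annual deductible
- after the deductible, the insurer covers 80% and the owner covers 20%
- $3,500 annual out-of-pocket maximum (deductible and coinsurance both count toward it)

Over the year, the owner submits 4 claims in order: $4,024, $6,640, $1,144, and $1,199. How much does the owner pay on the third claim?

Claim 1 — $4,024: $1,600 finishes the deductible; $2,424 goes to coinsurance; 20% of $2,424 = $484.80. Owner owes $2,084.80 (running OOP $2,084.80).
Claim 2 — $6,640: deductible met; 20% of $6,640 = $1,328. Cost to owner: $1,328. OOP to date $3,412.80.
Claim 3 — $1,144: deductible met; 20% of $1,144 = $228.80. That would push OOP to $3,641.60, over the $3,500 cap, so owner pays $3,500 − $3,412.80 = $87.20.

$87.20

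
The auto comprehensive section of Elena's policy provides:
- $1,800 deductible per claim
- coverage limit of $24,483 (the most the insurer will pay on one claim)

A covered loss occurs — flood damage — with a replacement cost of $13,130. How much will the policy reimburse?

$11,330

After the deductible, $13,130 − $1,800 = $11,330 remains.
$11,330 ≤ $24,483, so the limit doesn't bind; insurer pays $11,330.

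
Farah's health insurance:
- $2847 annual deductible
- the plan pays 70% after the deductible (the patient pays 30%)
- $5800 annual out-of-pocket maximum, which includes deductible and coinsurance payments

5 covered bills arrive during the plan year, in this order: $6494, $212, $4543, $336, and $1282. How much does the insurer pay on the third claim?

Claim 1 ($6494): deductible takes $2847, $3647 remains; patient's 30% is $1094.10. Patient owes $3941.10 (running OOP $3941.10). Plan pays $6494 − $3941.10 = $2552.90.
Claim 2 ($212): 30% coinsurance on $212 = $63.60. Patient pays $63.60; OOP now $4004.70. Plan pays $212 − $63.60 = $148.40.
Claim 3 ($4543): 30% coinsurance on $4543 = $1362.90. Patient owes $1362.90 (running OOP $5367.60). Plan pays $4543 − $1362.90 = $3180.10.

$3180.10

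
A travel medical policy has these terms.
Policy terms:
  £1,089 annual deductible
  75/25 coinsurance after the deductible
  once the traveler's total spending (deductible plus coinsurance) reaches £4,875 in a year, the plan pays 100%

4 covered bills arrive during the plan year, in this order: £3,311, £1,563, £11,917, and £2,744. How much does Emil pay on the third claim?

£2,839.75

#1 (£3,311): £1,089 finishes the deductible; £2,222 goes to coinsurance; coinsurance £2,222 × 25% = £555.50. Traveler pays £1,644.50; OOP now £1,644.50.
#2 (£1,563): deductible met; 25% of £1,563 = £390.75. Cost to traveler: £390.75. OOP to date £2,035.25.
#3 (£11,917): deductible met; 25% of £11,917 = £2,979.25. That would push OOP to £5,014.50, over the £4,875 cap, so traveler pays £4,875 − £2,035.25 = £2,839.75.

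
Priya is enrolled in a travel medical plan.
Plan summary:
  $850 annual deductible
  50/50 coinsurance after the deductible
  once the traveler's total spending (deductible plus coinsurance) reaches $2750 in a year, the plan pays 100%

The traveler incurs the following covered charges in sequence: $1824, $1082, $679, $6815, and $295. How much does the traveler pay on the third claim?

$339.50

Claim 1 ($1824): deductible takes $850, $974 remains; coinsurance $974 × 50% = $487. Traveler owes $1337 (running OOP $1337).
Claim 2 ($1082): deductible already satisfied, so traveler's share is 50% × $1082 = $541. Traveler pays $541; OOP now $1878.
Claim 3 ($679): deductible met; 50% of $679 = $339.50. Cost to traveler: $339.50. OOP to date $2217.50.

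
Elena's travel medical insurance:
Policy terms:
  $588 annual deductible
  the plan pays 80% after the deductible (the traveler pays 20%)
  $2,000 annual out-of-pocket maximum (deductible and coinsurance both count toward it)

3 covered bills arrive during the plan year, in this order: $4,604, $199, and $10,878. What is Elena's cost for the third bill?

$569

#1 ($4,604): deductible takes $588, $4,016 remains; traveler's 20% is $803.20. Traveler owes $1,391.20 (running OOP $1,391.20).
#2 ($199): deductible met; 20% of $199 = $39.80. Cost to traveler: $39.80. OOP to date $1,431.
#3 ($10,878): 20% coinsurance on $10,878 = $2,175.60. Adding that to $1,431 gives $3,606.60, past the $2,000 cap; traveler pays only $2,000 − $1,431 = $569.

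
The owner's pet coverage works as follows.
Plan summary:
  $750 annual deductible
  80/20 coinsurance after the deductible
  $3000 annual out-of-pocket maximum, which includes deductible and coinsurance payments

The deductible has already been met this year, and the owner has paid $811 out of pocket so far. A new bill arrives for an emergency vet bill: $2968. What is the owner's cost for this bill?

$593.60

The deductible is already satisfied, so the full bill goes to coinsurance.
20% of $2968 = $593.60 falls to the owner.
Year-to-date out-of-pocket becomes $811 + $593.60 = $1404.60, still under the $3000 maximum, so no cap applies.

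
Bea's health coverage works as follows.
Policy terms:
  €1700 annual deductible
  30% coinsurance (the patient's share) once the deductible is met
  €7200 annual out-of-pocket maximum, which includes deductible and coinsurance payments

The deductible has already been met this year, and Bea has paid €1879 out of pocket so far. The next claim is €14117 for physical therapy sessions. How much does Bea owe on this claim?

€4235.10

With the deductible met, the entire €14117 is subject to coinsurance.
30% of €14117 = €4235.10 falls to the patient.
Total out-of-pocket so far would be €1879 + €4235.10 = €6114.10, below the €7200 cap — no reduction.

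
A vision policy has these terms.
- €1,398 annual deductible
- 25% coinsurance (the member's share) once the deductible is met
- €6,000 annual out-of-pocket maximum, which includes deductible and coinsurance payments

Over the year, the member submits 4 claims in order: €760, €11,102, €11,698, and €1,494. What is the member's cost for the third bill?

€1,986

Claim 1 (€760): all of it applies to the deductible. Member owes €760 (running OOP €760).
Claim 2 (€11,102): €638 finishes the deductible; €10,464 goes to coinsurance; coinsurance €10,464 × 25% = €2,616. Member owes €3,254 (running OOP €4,014).
Claim 3 (€11,698): deductible met; 25% of €11,698 = €2,924.50. Adding that to €4,014 gives €6,938.50, past the €6,000 cap; member pays only €6,000 − €4,014 = €1,986.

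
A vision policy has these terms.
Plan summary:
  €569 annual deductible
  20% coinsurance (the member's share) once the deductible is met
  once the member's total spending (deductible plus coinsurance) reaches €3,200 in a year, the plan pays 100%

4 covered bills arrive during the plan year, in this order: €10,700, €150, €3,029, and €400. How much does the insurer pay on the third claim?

Claim 1 — €10,700: €569 to deductible, leaving €10,131; member's 20% is €2,026.20. Member owes €2,595.20 (running OOP €2,595.20). Insurer: €10,700 − €2,595.20 = €8,104.80.
Claim 2 — €150: 20% coinsurance on €150 = €30. Member owes €30 (running OOP €2,625.20). Insurer: €150 − €30 = €120.
Claim 3 — €3,029: 20% coinsurance on €3,029 = €605.80. OOP would hit €3,231 > €3,200, so the cap limits the member to €3,200 − €2,625.20 = €574.80. Plan pays €3,029 − €574.80 = €2,454.20.

€2,454.20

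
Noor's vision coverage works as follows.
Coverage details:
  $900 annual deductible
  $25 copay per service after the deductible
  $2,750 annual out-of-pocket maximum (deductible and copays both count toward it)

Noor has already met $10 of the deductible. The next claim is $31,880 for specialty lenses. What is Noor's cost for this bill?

$915

Remaining deductible: $900 − $10 = $890.
The remaining $30,990 (= $31,880 − $890) moves to the copay.
Copay on this service: $25.
That puts the member's cost at $890 + $25 = $915 before any cap.
Year-to-date out-of-pocket becomes $10 + $915 = $925, still under the $2,750 maximum, so no cap applies.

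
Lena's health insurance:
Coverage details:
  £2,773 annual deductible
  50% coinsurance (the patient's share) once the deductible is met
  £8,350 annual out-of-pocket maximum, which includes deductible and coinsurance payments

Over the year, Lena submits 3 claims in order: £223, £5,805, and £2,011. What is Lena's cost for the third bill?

#1 (£223): fully absorbed by the deductible. Patient pays £223; OOP now £223.
#2 (£5,805): £2,550 finishes the deductible; £3,255 goes to coinsurance; coinsurance £3,255 × 50% = £1,627.50. Patient owes £4,177.50 (running OOP £4,400.50).
#3 (£2,011): 50% coinsurance on £2,011 = £1,005.50. Cost to patient: £1,005.50. OOP to date £5,406.

£1,005.50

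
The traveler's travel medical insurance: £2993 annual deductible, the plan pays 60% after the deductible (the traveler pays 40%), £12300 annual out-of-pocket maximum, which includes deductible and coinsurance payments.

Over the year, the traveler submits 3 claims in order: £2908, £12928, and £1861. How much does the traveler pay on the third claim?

£744.40

#1 (£2908): all of it applies to the deductible. Cost to traveler: £2908. OOP to date £2908.
#2 (£12928): deductible takes £85, £12843 remains; traveler's 40% is £5137.20. Traveler owes £5222.20 (running OOP £8130.20).
#3 (£1861): 40% coinsurance on £1861 = £744.40. Cost to traveler: £744.40. OOP to date £8874.60.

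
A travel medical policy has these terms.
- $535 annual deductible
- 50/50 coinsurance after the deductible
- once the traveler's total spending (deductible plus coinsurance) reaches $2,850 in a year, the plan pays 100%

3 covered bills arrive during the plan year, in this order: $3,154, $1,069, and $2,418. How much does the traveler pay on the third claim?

$471

Claim 1 ($3,154): deductible takes $535, $2,619 remains; traveler's 50% is $1,309.50. Cost to traveler: $1,844.50. OOP to date $1,844.50.
Claim 2 ($1,069): deductible already satisfied, so traveler's share is 50% × $1,069 = $534.50. Traveler pays $534.50; OOP now $2,379.
Claim 3 ($2,418): deductible met; 50% of $2,418 = $1,209. OOP would hit $3,588 > $2,850, so the cap limits the traveler to $2,850 − $2,379 = $471.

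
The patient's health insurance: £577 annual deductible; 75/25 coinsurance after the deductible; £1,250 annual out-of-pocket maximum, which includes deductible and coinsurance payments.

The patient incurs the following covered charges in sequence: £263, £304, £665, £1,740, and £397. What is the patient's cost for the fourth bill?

Claim 1 (£263): entire amount goes to the deductible. Patient owes £263 (running OOP £263).
Claim 2 (£304): all of it applies to the deductible. Patient pays £304; OOP now £567.
Claim 3 (£665): £10 finishes the deductible; £655 goes to coinsurance; patient's 25% is £163.75. Patient pays £173.75; OOP now £740.75.
Claim 4 (£1,740): 25% coinsurance on £1,740 = £435. Patient owes £435 (running OOP £1,175.75).

£435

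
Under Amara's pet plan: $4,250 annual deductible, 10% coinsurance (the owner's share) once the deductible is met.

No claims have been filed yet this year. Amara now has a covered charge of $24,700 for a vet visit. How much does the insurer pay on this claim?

The full $4,250 deductible is still open; $4,250 of this bill applies to it.
That leaves $24,700 − $4,250 = $20,450 for coinsurance.
Owner's 10% share of $20,450 is $2,045.
Owner responsibility: $4,250 + $2,045 = $6,295.
Insurer pays the balance: $24,700 − $6,295 = $18,405.

$18,405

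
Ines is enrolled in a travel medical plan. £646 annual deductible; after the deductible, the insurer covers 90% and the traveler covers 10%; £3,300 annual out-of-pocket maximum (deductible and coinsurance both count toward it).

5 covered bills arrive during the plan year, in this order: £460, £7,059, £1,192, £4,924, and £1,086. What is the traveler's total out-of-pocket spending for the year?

£2,053.50

#1 (£460): all of it applies to the deductible. Traveler owes £460 (running OOP £460).
#2 (£7,059): £186 to deductible, leaving £6,873; coinsurance £6,873 × 10% = £687.30. Cost to traveler: £873.30. OOP to date £1,333.30.
#3 (£1,192): deductible met; 10% of £1,192 = £119.20. Traveler owes £119.20 (running OOP £1,452.50).
#4 (£4,924): deductible met; 10% of £4,924 = £492.40. Traveler owes £492.40 (running OOP £1,944.90).
#5 (£1,086): deductible already satisfied, so traveler's share is 10% × £1,086 = £108.60. Cost to traveler: £108.60. OOP to date £2,053.50.
Summing the traveler's payments: £460 + £873.30 + £119.20 + £492.40 + £108.60 = £2,053.50.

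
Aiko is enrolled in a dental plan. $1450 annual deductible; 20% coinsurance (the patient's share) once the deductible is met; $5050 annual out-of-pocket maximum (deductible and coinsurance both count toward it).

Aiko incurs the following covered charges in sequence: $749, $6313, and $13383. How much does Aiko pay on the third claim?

$2477.60

Claim 1 — $749: entire amount goes to the deductible. Cost to patient: $749. OOP to date $749.
Claim 2 — $6313: $701 to deductible, leaving $5612; patient's 20% is $1122.40. Patient pays $1823.40; OOP now $2572.40.
Claim 3 — $13383: deductible met; 20% of $13383 = $2676.60. That would push OOP to $5249, over the $5050 cap, so patient pays $5050 − $2572.40 = $2477.60.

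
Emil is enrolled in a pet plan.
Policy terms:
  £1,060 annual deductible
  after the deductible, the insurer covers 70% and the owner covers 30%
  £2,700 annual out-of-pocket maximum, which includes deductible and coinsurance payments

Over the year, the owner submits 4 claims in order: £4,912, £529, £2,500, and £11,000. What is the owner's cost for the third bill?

£325.70

Claim 1 (£4,912): £1,060 to deductible, leaving £3,852; owner's 30% is £1,155.60. Owner pays £2,215.60; OOP now £2,215.60.
Claim 2 (£529): 30% coinsurance on £529 = £158.70. Owner owes £158.70 (running OOP £2,374.30).
Claim 3 (£2,500): deductible already satisfied, so owner's share is 30% × £2,500 = £750. Adding that to £2,374.30 gives £3,124.30, past the £2,700 cap; owner pays only £2,700 − £2,374.30 = £325.70.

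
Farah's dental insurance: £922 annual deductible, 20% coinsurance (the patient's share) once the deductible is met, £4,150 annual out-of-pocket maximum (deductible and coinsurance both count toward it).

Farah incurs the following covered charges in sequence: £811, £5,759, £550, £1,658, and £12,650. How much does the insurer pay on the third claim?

Claim 1 (£811): entire amount goes to the deductible. Patient owes £811 (running OOP £811). Insurer: £811 − £811 = £0.
Claim 2 (£5,759): deductible takes £111, £5,648 remains; 20% of £5,648 = £1,129.60. Patient owes £1,240.60 (running OOP £2,051.60). Plan pays £5,759 − £1,240.60 = £4,518.40.
Claim 3 (£550): deductible met; 20% of £550 = £110. Patient pays £110; OOP now £2,161.60. Insurer: £550 − £110 = £440.

£440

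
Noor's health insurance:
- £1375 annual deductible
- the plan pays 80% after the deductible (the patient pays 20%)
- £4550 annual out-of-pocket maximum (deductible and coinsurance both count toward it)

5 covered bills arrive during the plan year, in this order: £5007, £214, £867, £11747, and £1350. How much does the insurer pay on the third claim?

#1 (£5007): £1375 to deductible, leaving £3632; patient's 20% is £726.40. Patient owes £2101.40 (running OOP £2101.40). Plan pays £5007 − £2101.40 = £2905.60.
#2 (£214): deductible already satisfied, so patient's share is 20% × £214 = £42.80. Cost to patient: £42.80. OOP to date £2144.20. Plan pays £214 − £42.80 = £171.20.
#3 (£867): deductible met; 20% of £867 = £173.40. Patient owes £173.40 (running OOP £2317.60). Plan pays £867 − £173.40 = £693.60.

£693.60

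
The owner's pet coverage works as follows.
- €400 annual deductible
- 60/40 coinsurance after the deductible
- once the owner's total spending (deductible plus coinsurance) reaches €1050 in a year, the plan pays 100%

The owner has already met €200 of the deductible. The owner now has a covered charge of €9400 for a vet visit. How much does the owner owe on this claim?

Remaining deductible: €400 − €200 = €200.
After the €200 deductible portion, €9400 − €200 = €9200 is subject to coinsurance.
Owner's 40% share of €9200 is €3680.
That puts the owner's cost at €200 + €3680 = €3880 before any cap.
Year-to-date out-of-pocket would reach €200 + €3880 = €4080, above the €1050 maximum, so the owner pays only €1050 − €200 = €850.

€850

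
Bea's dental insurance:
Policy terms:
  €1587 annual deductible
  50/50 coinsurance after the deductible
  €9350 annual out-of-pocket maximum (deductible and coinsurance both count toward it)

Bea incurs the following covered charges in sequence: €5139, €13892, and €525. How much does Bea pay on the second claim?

€5987

Claim 1 (€5139): €1587 to deductible, leaving €3552; 50% of €3552 = €1776. Cost to patient: €3363. OOP to date €3363.
Claim 2 (€13892): deductible already satisfied, so patient's share is 50% × €13892 = €6946. OOP would hit €10309 > €9350, so the cap limits the patient to €9350 − €3363 = €5987.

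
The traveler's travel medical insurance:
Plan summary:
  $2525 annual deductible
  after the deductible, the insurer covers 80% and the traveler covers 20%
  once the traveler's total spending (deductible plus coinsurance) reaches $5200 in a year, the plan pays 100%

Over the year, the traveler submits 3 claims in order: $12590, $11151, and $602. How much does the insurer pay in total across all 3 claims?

$19143

#1 ($12590): $2525 finishes the deductible; $10065 goes to coinsurance; traveler's 20% is $2013. Cost to traveler: $4538. OOP to date $4538. Insurer: $12590 − $4538 = $8052.
#2 ($11151): 20% coinsurance on $11151 = $2230.20. OOP would hit $6768.20 > $5200, so the cap limits the traveler to $5200 − $4538 = $662. Insurer: $11151 − $662 = $10489.
#3 ($602): deductible already satisfied, so traveler's share is 20% × $602 = $120.40. OOP would hit $5320.40 > $5200, so the cap limits the traveler to $5200 − $5200 = $0. Insurer: $602 − $0 = $602.
Insurer total: $8052 + $10489 + $602 = $19143.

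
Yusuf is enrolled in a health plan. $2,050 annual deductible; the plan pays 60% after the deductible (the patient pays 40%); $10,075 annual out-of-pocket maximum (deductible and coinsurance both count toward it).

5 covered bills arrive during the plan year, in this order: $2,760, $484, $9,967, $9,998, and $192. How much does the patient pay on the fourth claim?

$3,560.60

Claim 1 ($2,760): $2,050 to deductible, leaving $710; coinsurance $710 × 40% = $284. Patient owes $2,334 (running OOP $2,334).
Claim 2 ($484): 40% coinsurance on $484 = $193.60. Cost to patient: $193.60. OOP to date $2,527.60.
Claim 3 ($9,967): deductible already satisfied, so patient's share is 40% × $9,967 = $3,986.80. Cost to patient: $3,986.80. OOP to date $6,514.40.
Claim 4 ($9,998): deductible already satisfied, so patient's share is 40% × $9,998 = $3,999.20. OOP would hit $10,513.60 > $10,075, so the cap limits the patient to $10,075 − $6,514.40 = $3,560.60.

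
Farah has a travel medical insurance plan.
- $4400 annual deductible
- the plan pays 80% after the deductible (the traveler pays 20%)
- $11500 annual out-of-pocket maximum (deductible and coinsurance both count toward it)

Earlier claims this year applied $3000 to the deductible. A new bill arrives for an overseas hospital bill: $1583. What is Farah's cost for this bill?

Deductible still to meet: $4400 − $3000 = $1400.
The remaining $183 (= $1583 − $1400) moves to coinsurance.
Traveler's 20% share of $183 is $36.60.
So the traveler owes $1400 + $36.60 = $1436.60 before any cap.
Total out-of-pocket so far would be $3000 + $1436.60 = $4436.60, below the $11500 cap — no reduction.

$1436.60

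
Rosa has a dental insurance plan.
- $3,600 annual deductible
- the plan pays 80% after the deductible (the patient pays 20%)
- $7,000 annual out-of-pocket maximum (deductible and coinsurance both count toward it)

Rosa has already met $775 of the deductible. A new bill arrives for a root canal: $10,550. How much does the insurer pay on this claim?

$6,180

$775 of the $3,600 deductible is already met, leaving $2,825.
After the $2,825 deductible portion, $10,550 − $2,825 = $7,725 is subject to coinsurance.
Coinsurance: $7,725 × 20% = $1,545.
Patient responsibility before any cap: $2,825 + $1,545 = $4,370.
Year-to-date out-of-pocket becomes $775 + $4,370 = $5,145, still under the $7,000 maximum, so no cap applies.
Insurer pays the balance: $10,550 − $4,370 = $6,180.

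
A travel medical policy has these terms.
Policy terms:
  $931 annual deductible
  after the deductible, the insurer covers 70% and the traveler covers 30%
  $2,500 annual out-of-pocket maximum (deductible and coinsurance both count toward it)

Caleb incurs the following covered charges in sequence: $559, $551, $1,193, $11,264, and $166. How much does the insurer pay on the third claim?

Bill 1, $559: all of it applies to the deductible. Traveler pays $559; OOP now $559. Insurer: $559 − $559 = $0.
Bill 2, $551: $372 finishes the deductible; $179 goes to coinsurance; coinsurance $179 × 30% = $53.70. Cost to traveler: $425.70. OOP to date $984.70. Plan pays $551 − $425.70 = $125.30.
Bill 3, $1,193: deductible already satisfied, so traveler's share is 30% × $1,193 = $357.90. Traveler owes $357.90 (running OOP $1,342.60). Plan pays $1,193 − $357.90 = $835.10.

$835.10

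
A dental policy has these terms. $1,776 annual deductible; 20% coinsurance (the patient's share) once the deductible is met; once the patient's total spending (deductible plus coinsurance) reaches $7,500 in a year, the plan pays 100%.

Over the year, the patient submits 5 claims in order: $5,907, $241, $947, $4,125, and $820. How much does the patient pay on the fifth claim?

#1 ($5,907): $1,776 to deductible, leaving $4,131; patient's 20% is $826.20. Patient pays $2,602.20; OOP now $2,602.20.
#2 ($241): deductible already satisfied, so patient's share is 20% × $241 = $48.20. Cost to patient: $48.20. OOP to date $2,650.40.
#3 ($947): 20% coinsurance on $947 = $189.40. Cost to patient: $189.40. OOP to date $2,839.80.
#4 ($4,125): 20% coinsurance on $4,125 = $825. Patient pays $825; OOP now $3,664.80.
#5 ($820): deductible already satisfied, so patient's share is 20% × $820 = $164. Patient pays $164; OOP now $3,828.80.

$164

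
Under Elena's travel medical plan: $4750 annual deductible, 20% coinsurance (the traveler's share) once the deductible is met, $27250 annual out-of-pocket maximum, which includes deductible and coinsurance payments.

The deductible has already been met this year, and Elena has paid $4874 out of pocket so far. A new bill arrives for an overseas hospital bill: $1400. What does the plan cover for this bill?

The deductible is already satisfied, so the full bill goes to coinsurance.
Traveler's 20% share of $1400 is $280.
Year-to-date out-of-pocket becomes $4874 + $280 = $5154, still under the $27250 maximum, so no cap applies.
The plan picks up $1400 − $280 = $1120.

$1120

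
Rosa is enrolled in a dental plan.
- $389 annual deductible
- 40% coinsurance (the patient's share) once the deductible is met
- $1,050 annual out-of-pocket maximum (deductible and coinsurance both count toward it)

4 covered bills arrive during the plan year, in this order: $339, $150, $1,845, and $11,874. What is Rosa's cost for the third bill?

$621

Claim 1 — $339: entire amount goes to the deductible. Patient pays $339; OOP now $339.
Claim 2 — $150: $50 finishes the deductible; $100 goes to coinsurance; patient's 40% is $40. Patient owes $90 (running OOP $429).
Claim 3 — $1,845: deductible already satisfied, so patient's share is 40% × $1,845 = $738. OOP would hit $1,167 > $1,050, so the cap limits the patient to $1,050 − $429 = $621.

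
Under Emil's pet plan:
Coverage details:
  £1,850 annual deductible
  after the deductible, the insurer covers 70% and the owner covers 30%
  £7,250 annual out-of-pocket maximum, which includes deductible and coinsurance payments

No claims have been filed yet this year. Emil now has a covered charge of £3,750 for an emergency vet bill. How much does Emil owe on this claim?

Nothing has been paid toward the £1,850 deductible, so the first £1,850 of this charge is applied there.
That leaves £3,750 − £1,850 = £1,900 for coinsurance.
Owner's 30% share of £1,900 is £570.
So the owner owes £1,850 + £570 = £2,420 before any cap.
Cumulative spending £0 + £2,420 = £2,420 stays under the £7,250 maximum.

£2,420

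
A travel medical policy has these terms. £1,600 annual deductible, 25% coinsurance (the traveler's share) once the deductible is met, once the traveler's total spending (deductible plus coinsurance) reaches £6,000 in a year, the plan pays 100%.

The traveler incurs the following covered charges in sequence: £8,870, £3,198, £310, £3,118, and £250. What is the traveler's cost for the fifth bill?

#1 (£8,870): deductible takes £1,600, £7,270 remains; traveler's 25% is £1,817.50. Cost to traveler: £3,417.50. OOP to date £3,417.50.
#2 (£3,198): deductible met; 25% of £3,198 = £799.50. Cost to traveler: £799.50. OOP to date £4,217.
#3 (£310): deductible already satisfied, so traveler's share is 25% × £310 = £77.50. Traveler pays £77.50; OOP now £4,294.50.
#4 (£3,118): deductible already satisfied, so traveler's share is 25% × £3,118 = £779.50. Cost to traveler: £779.50. OOP to date £5,074.
#5 (£250): deductible already satisfied, so traveler's share is 25% × £250 = £62.50. Traveler owes £62.50 (running OOP £5,136.50).

£62.50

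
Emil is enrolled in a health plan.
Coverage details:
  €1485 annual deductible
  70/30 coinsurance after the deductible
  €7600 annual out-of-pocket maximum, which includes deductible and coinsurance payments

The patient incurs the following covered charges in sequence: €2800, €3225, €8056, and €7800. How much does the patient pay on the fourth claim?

€2336.20

Claim 1 — €2800: €1485 to deductible, leaving €1315; 30% of €1315 = €394.50. Patient pays €1879.50; OOP now €1879.50.
Claim 2 — €3225: 30% coinsurance on €3225 = €967.50. Patient owes €967.50 (running OOP €2847).
Claim 3 — €8056: 30% coinsurance on €8056 = €2416.80. Patient owes €2416.80 (running OOP €5263.80).
Claim 4 — €7800: deductible already satisfied, so patient's share is 30% × €7800 = €2340. That would push OOP to €7603.80, over the €7600 cap, so patient pays €7600 − €5263.80 = €2336.20.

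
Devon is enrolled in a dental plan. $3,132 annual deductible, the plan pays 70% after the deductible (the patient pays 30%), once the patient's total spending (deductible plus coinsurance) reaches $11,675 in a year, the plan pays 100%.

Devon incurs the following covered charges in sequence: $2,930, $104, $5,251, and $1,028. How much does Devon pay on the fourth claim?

Claim 1 — $2,930: all of it applies to the deductible. Patient owes $2,930 (running OOP $2,930).
Claim 2 — $104: fully absorbed by the deductible. Cost to patient: $104. OOP to date $3,034.
Claim 3 — $5,251: deductible takes $98, $5,153 remains; patient's 30% is $1,545.90. Patient owes $1,643.90 (running OOP $4,677.90).
Claim 4 — $1,028: deductible met; 30% of $1,028 = $308.40. Patient pays $308.40; OOP now $4,986.30.

$308.40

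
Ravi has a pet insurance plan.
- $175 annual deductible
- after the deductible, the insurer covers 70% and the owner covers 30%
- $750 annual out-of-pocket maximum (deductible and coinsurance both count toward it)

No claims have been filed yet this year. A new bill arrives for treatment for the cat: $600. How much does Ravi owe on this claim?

The full $175 deductible is still open; $175 of this bill applies to it.
That leaves $600 − $175 = $425 for coinsurance.
Coinsurance: $425 × 30% = $127.50.
Owner responsibility before any cap: $175 + $127.50 = $302.50.
Cumulative spending $0 + $302.50 = $302.50 stays under the $750 maximum.

$302.50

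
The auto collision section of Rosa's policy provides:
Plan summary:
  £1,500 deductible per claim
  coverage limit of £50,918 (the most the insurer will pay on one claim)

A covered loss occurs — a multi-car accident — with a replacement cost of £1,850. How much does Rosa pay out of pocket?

£1,500

After the deductible, £1,850 − £1,500 = £350 remains.
£350 ≤ £50,918, so the limit doesn't bind; insurer pays £350.
Out of pocket: £1,850 − £350 = £1,500.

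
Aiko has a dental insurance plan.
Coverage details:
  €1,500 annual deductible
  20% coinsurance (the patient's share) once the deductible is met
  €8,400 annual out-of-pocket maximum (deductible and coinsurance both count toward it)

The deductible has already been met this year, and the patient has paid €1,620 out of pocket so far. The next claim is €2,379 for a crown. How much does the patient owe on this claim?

The deductible is already satisfied, so the full bill goes to coinsurance.
Coinsurance: €2,379 × 20% = €475.80.
Total out-of-pocket so far would be €1,620 + €475.80 = €2,095.80, below the €8,400 cap — no reduction.

€475.80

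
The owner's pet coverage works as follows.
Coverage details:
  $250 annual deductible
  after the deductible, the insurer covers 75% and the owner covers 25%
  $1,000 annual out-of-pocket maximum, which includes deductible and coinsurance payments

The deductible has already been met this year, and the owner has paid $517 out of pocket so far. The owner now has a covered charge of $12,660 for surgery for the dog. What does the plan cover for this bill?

$12,177

The deductible is already satisfied, so the full bill goes to coinsurance.
Owner's 25% share of $12,660 is $3,165.
That would bring total out-of-pocket to $3,682, past the $1,000 cap. The owner is capped at $1,000 − $517 = $483 on this claim.
Insurer pays the balance: $12,660 − $483 = $12,177.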